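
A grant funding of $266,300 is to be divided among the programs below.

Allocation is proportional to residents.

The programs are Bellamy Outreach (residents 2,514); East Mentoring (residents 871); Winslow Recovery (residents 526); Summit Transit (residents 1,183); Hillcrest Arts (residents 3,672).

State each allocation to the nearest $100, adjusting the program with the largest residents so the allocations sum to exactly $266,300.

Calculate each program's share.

Residents total: 8,766.
Proportional shares: Bellamy Outreach 2,514/8,766 × $266,300 = 76,372.14; East Mentoring 871/8,766 × $266,300 = 26,459.88; Winslow Recovery 526/8,766 × $266,300 = 15,979.22; Summit Transit 1,183/8,766 × $266,300 = 35,938.04; Hillcrest Arts 3,672/8,766 × $266,300 = 111,550.72.
At nearest $100: Bellamy Outreach $76,400; East Mentoring $26,500; Winslow Recovery $16,000; Summit Transit $35,900; Hillcrest Arts $111,600. Sum = $266,400.
Difference $266,300 − $266,400 = −$100 applied to largest residents (Hillcrest Arts): Hillcrest Arts becomes $111,500.

Bellamy Outreach: $76,400 · East Mentoring: $26,500 · Winslow Recovery: $16,000 · Summit Transit: $35,900 · Hillcrest Arts: $111,500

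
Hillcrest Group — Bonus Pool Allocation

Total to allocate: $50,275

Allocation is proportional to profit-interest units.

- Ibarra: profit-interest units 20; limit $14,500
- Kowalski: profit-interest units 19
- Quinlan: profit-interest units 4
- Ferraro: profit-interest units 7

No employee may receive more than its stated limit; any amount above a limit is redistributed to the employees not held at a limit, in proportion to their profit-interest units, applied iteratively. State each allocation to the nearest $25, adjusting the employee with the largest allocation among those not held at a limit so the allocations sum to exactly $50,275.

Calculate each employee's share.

Sum of profit-interest units: 50.
Proportional shares (ignoring caps): Ibarra 20,110.00; Kowalski 19,104.50; Quinlan 4,022.00; Ferraro 7,038.50.
Cap binds for Ibarra ($14,500); residual $35,775 reallocated over remaining profit-interest units 30.
Redistributed shares: Kowalski 22,657.50 → $22,650; Quinlan 4,770.00 → $4,775; Ferraro 8,347.50 → $8,350.

Ibarra: $14,500 | Kowalski: $22,650 | Quinlan: $4,775 | Ferraro: $8,350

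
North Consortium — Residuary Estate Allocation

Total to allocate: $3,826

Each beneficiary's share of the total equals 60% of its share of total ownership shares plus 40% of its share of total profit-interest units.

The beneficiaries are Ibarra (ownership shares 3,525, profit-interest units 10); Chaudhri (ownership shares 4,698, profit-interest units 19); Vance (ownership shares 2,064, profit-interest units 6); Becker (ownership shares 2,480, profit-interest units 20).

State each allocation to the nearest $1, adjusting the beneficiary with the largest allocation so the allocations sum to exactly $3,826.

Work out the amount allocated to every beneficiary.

Ownership shares total 12,767; profit-interest units total 55.
Combined weights (60% ownership shares + 40% profit-interest units): Ibarra 0.2384; Chaudhri 0.3590; Vance 0.1406; Becker 0.2620.
Unrounded shares: Ibarra 912.08; Chaudhri 1,373.42; Vance 538.08; Becker 1,002.43.
After rounding ($1): Ibarra $912; Chaudhri $1,373; Vance $538; Becker $1,002. Sum = $3,825.
Difference $3,826 − $3,825 = +$1 applied to largest allocation (Chaudhri): Chaudhri becomes $1,374.

Ibarra: $912 · Chaudhri: $1,374 · Vance: $538 · Becker: $1,002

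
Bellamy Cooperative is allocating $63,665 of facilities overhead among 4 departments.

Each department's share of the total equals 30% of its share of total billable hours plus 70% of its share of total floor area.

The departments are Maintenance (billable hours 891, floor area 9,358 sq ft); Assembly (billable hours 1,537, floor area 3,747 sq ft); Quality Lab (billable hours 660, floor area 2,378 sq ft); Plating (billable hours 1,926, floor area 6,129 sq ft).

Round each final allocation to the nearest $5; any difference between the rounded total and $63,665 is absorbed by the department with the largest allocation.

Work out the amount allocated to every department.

Billable hours total 5,014; floor area total 21,612.
Combined weights (30% billable hours + 70% floor area): Maintenance 0.3564; Assembly 0.2133; Quality Lab 0.1165; Plating 0.3138.
Proportional shares: Maintenance 22,690.90; Assembly 13,581.38; Quality Lab 7,417.70; Plating 19,975.02.
Rounded to nearest $5: Maintenance $22,690; Assembly $13,580; Quality Lab $7,420; Plating $19,975. Sum = $63,665.
Rounded total matches; no reconciliation needed.

Maintenance: $22,690; Assembly: $13,580; Quality Lab: $7,420; Plating: $19,975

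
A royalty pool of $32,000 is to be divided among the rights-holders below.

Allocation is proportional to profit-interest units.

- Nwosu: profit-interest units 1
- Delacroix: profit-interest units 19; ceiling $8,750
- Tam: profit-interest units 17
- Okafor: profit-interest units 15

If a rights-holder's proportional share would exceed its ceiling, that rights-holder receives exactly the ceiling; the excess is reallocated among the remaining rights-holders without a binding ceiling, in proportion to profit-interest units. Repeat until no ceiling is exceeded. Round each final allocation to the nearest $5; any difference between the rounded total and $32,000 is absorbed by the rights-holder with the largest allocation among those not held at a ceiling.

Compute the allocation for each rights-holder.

Nwosu: $705 | Delacroix: $8,750 | Tam: $11,975 | Okafor: $10,570

Profit-interest units total: 52.
Proportional shares (ignoring caps): Nwosu 615.38; Delacroix 11,692.31; Tam 10,461.54; Okafor 9,230.77.
Held at cap: Delacroix ($8,750); balance $23,250 reallocated over remaining profit-interest units 33.
Redistributed shares: Nwosu 704.55 → $705; Tam 11,977.27 → $11,975; Okafor 10,568.18 → $10,570.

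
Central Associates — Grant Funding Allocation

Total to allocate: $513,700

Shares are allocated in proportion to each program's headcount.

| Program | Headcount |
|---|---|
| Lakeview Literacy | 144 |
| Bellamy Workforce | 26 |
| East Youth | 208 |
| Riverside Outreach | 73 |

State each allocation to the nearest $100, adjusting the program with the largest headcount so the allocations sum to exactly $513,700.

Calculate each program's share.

Combined headcount = 451.
Raw shares: Lakeview Literacy 144/451 × $513,700 = 164,019.51; Bellamy Workforce 26/451 × $513,700 = 29,614.63; East Youth 208/451 × $513,700 = 236,917.07; Riverside Outreach 73/451 × $513,700 = 83,148.78.
Rounded to nearest $100: Lakeview Literacy $164,000; Bellamy Workforce $29,600; East Youth $236,900; Riverside Outreach $83,100. Sum = $513,600.
Difference $513,700 − $513,600 = +$100 applied to largest headcount (East Youth): East Youth becomes $237,000.

Lakeview Literacy: $164,000; Bellamy Workforce: $29,600; East Youth: $237,000; Riverside Outreach: $83,100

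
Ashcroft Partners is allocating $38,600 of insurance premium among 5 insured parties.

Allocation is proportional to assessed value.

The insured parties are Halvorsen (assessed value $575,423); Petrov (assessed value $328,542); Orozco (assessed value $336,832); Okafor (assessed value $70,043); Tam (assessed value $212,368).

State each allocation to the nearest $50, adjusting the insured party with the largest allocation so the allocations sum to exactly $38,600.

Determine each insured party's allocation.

Halvorsen: $14,550 · Petrov: $8,350 · Orozco: $8,550 · Okafor: $1,750 · Tam: $5,400

Sum of assessed value: 1,523,208.
Raw shares: Halvorsen 575,423/1,523,208 × $38,600 = 14,581.94; Petrov 328,542/1,523,208 × $38,600 = 8,325.67; Orozco 336,832/1,523,208 × $38,600 = 8,535.75; Okafor 70,043/1,523,208 × $38,600 = 1,774.98; Tam 212,368/1,523,208 × $38,600 = 5,381.67.
Rounded to nearest $50: Halvorsen $14,600; Petrov $8,350; Orozco $8,550; Okafor $1,750; Tam $5,400. Sum = $38,650.
Difference $38,600 − $38,650 = −$50 applied to largest allocation (Halvorsen): Halvorsen becomes $14,550.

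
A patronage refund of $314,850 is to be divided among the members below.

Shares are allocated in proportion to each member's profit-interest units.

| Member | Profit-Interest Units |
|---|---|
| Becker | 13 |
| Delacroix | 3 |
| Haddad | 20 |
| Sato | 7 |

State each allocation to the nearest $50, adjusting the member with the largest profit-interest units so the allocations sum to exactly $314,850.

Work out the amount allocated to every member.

Sum of profit-interest units: 13 + 3 + 20 + 7 = 43.
Proportional shares: Becker 95,187.21; Delacroix 21,966.28; Haddad 146,441.86; Sato 51,254.65.
After rounding ($50): Becker $95,200; Delacroix $21,950; Haddad $146,450; Sato $51,250. Sum = $314,850.
No rounding difference to absorb.

Becker: $95,200 · Delacroix: $21,950 · Haddad: $146,450 · Sato: $51,250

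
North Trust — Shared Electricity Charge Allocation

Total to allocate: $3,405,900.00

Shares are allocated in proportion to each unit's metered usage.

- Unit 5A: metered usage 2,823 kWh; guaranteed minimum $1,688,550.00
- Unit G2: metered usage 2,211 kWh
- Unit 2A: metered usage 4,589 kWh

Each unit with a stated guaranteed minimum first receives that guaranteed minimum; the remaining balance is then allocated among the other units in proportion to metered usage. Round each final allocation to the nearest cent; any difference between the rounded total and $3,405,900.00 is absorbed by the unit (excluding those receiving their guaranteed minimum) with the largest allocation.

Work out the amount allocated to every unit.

Minimums first: Unit 5A $1,688,550.00. Remaining pool $1,717,350.00.
Remaining pool split over remaining metered usage 6,800: Unit G2 558,391.3015 → $558,391.30; Unit 2A 1,158,958.6985 → $1,158,958.70.

Unit 5A: $1,688,550.00 · Unit G2: $558,391.30 · Unit 2A: $1,158,958.70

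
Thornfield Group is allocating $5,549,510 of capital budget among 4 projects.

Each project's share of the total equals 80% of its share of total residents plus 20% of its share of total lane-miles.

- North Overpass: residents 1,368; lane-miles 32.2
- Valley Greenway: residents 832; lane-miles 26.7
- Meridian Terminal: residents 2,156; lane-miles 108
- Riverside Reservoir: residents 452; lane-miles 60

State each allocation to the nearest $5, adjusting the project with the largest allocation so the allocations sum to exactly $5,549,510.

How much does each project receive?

Residents total 4,808; lane-miles total 226.9.
Combined weights (80% residents + 20% lane-miles): North Overpass 0.2560; Valley Greenway 0.1620; Meridian Terminal 0.4539; Riverside Reservoir 0.1281.
Unrounded shares: North Overpass 1,420,692.21; Valley Greenway 898,857.11; Meridian Terminal 2,519,097.75; Riverside Reservoir 710,862.93.
At nearest $5: North Overpass $1,420,690; Valley Greenway $898,855; Meridian Terminal $2,519,100; Riverside Reservoir $710,865. Sum = $5,549,510.
Sum already equals the total — no adjustment.

North Overpass: $1,420,690 | Valley Greenway: $898,855 | Meridian Terminal: $2,519,100 | Riverside Reservoir: $710,865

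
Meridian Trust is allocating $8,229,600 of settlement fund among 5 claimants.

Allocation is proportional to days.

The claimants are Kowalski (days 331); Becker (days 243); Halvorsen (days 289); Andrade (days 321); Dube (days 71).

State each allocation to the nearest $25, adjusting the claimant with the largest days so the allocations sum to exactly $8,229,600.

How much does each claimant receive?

Kowalski: $2,170,525 | Becker: $1,593,450 | Halvorsen: $1,895,100 | Andrade: $2,104,950 | Dube: $465,575

Days total: 331 + 243 + 289 + 321 + 71 = 1,255.
Pro-rata amounts: Kowalski 2,170,516.02; Becker 1,593,460.40; Halvorsen 1,895,103.11; Andrade 2,104,941.51; Dube 465,578.96.
Rounded to nearest $25: Kowalski $2,170,525; Becker $1,593,450; Halvorsen $1,895,100; Andrade $2,104,950; Dube $465,575. Sum = $8,229,600.
No rounding difference to absorb.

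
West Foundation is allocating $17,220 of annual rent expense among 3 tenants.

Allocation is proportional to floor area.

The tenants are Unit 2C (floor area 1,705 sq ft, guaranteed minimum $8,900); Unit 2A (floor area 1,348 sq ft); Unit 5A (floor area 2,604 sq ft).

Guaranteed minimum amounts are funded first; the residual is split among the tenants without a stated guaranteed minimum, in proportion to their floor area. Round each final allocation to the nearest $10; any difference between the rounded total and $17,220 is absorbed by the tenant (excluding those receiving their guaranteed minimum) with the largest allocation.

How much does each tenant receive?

Unit 2C: $8,900 · Unit 2A: $2,840 · Unit 5A: $5,480

Fund the minimums — Unit 2C $8,900. Balance $8,320.
Balance split over remaining floor area 3,952: Unit 2A 2,837.89 → $2,840; Unit 5A 5,482.11 → $5,480.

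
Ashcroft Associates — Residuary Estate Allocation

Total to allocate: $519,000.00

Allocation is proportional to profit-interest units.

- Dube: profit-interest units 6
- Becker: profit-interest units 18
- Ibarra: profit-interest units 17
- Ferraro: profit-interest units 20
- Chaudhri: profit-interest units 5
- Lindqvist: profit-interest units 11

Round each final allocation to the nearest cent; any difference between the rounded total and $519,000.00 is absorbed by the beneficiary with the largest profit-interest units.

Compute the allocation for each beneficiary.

Dube: $40,441.56; Becker: $121,324.68; Ibarra: $114,584.42; Ferraro: $134,805.18; Chaudhri: $33,701.30; Lindqvist: $74,142.86

Sum of profit-interest units: 6 + 18 + 17 + 20 + 5 + 11 = 77.
Raw shares: Dube 40,441.5584; Becker 121,324.6753; Ibarra 114,584.4156; Ferraro 134,805.1948; Chaudhri 33,701.2987; Lindqvist 74,142.8571.
At nearest cent: Dube $40,441.56; Becker $121,324.68; Ibarra $114,584.42; Ferraro $134,805.19; Chaudhri $33,701.30; Lindqvist $74,142.86. Sum = $519,000.01.
Difference $519,000.00 − $519,000.01 = −$0.01 applied to largest profit-interest units (Ferraro): Ferraro becomes $134,805.18.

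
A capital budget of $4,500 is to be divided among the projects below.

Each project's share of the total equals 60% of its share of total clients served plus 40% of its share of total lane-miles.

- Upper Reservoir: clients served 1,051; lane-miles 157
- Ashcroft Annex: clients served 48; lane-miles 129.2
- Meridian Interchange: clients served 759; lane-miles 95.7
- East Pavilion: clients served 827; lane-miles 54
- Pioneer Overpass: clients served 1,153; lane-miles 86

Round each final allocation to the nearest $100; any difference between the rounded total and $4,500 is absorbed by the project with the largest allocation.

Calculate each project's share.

Clients served total 3,838; lane-miles total 521.9.
Blended shares (60% clients served + 40% lane-miles): Upper Reservoir 0.2846; Ashcroft Annex 0.1065; Meridian Interchange 0.1920; East Pavilion 0.1707; Pioneer Overpass 0.2462.
Proportional shares: Upper Reservoir 1,280.85; Ashcroft Annex 479.37; Meridian Interchange 864.01; East Pavilion 768.03; Pioneer Overpass 1,107.73.
After rounding ($100): Upper Reservoir $1,300; Ashcroft Annex $500; Meridian Interchange $900; East Pavilion $800; Pioneer Overpass $1,100. Sum = $4,600.
Difference $4,500 − $4,600 = −$100 applied to largest allocation (Upper Reservoir): Upper Reservoir becomes $1,200.

Upper Reservoir: $1,200 | Ashcroft Annex: $500 | Meridian Interchange: $900 | East Pavilion: $800 | Pioneer Overpass: $1,100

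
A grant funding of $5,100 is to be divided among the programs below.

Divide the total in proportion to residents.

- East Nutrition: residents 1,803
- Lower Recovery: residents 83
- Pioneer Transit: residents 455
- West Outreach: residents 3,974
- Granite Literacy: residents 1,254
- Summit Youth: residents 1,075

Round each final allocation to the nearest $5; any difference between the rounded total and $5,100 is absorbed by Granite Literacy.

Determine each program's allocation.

Combined residents = 8,644.
Proportional shares: East Nutrition 1,803/8,644 × $5,100 = 1,063.78; Lower Recovery 83/8,644 × $5,100 = 48.97; Pioneer Transit 455/8,644 × $5,100 = 268.45; West Outreach 3,974/8,644 × $5,100 = 2,344.68; Granite Literacy 1,254/8,644 × $5,100 = 739.87; Summit Youth 1,075/8,644 × $5,100 = 634.25.
After rounding ($5): East Nutrition $1,065; Lower Recovery $50; Pioneer Transit $270; West Outreach $2,345; Granite Literacy $740; Summit Youth $635. Sum = $5,105.
Difference $5,100 − $5,105 = −$5 applied to Granite Literacy: Granite Literacy becomes $735.

East Nutrition: $1,065 · Lower Recovery: $50 · Pioneer Transit: $270 · West Outreach: $2,345 · Granite Literacy: $735 · Summit Youth: $635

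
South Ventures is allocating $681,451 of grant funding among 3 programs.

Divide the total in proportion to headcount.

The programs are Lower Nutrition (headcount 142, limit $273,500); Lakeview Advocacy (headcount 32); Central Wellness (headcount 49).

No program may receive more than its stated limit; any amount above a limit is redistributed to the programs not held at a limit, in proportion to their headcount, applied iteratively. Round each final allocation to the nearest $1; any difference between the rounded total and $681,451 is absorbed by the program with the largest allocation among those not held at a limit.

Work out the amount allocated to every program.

Lower Nutrition: $273,500 · Lakeview Advocacy: $161,166 · Central Wellness: $246,785

Sum of headcount: 223.
Unconstrained shares: Lower Nutrition 433,928.44; Lakeview Advocacy 97,786.69; Central Wellness 149,735.87.
Cap binds for Lower Nutrition ($273,500); residual $407,951 reallocated over remaining headcount 81.
Redistributed shares: Lakeview Advocacy 161,165.83 → $161,166; Central Wellness 246,785.17 → $246,785.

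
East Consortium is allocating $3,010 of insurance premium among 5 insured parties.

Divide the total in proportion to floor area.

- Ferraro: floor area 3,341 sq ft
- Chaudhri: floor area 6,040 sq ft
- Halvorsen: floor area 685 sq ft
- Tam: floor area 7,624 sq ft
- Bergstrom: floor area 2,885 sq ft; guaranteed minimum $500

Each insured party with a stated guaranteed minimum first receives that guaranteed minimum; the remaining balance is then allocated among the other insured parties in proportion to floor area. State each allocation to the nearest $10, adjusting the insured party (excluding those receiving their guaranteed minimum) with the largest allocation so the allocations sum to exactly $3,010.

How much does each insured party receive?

Ferraro: $470 · Chaudhri: $860 · Halvorsen: $100 · Tam: $1,080 · Bergstrom: $500

Guaranteed amounts: Bergstrom $500. Residual $2,510.
Residual split over remaining floor area 17,690: Ferraro 474.05 → $470; Chaudhri 857.00 → $860; Halvorsen 97.19 → $100; Tam 1,081.75 → $1,080.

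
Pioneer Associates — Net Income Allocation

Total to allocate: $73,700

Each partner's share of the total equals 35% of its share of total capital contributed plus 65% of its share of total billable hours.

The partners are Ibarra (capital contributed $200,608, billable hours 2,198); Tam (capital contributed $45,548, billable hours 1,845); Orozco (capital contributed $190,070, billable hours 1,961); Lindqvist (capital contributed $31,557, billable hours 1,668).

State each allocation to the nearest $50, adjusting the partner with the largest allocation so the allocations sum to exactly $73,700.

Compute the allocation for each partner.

Capital contributed total 467,783; billable hours total 7,672.
Blended shares (35% capital contributed + 65% billable hours): Ibarra 0.3363; Tam 0.1904; Orozco 0.3084; Lindqvist 0.1649.
Raw shares: Ibarra 24,786.75; Tam 14,032.09; Orozco 22,725.79; Lindqvist 12,155.37.
After rounding ($50): Ibarra $24,800; Tam $14,050; Orozco $22,750; Lindqvist $12,150. Sum = $73,750.
Difference $73,700 − $73,750 = −$50 applied to largest allocation (Ibarra): Ibarra becomes $24,750.

Ibarra: $24,750 · Tam: $14,050 · Orozco: $22,750 · Lindqvist: $12,150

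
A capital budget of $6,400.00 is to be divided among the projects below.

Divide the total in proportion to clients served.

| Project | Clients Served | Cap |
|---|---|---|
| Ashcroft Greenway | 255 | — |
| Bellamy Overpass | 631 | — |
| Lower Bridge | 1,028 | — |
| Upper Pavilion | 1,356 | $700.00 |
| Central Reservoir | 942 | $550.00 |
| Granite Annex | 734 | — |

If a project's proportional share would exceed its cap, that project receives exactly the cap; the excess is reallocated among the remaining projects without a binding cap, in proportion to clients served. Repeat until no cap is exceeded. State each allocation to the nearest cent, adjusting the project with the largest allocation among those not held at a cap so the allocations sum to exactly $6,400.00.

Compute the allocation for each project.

Total clients served = 4,946.
Pro-rata shares before constraints: Ashcroft Greenway 329.9636; Bellamy Overpass 816.4982; Lower Bridge 1,330.2062; Upper Pavilion 1,754.6300; Central Reservoir 1,218.9244; Granite Annex 949.7776.
Capped: Upper Pavilion ($700.00), Central Reservoir ($550.00); residual $5,150.00 reallocated over remaining clients served 2,648.
Remaining shares: Ashcroft Greenway 495.9403 → $495.94; Bellamy Overpass 1,227.2092 → $1,227.21; Lower Bridge 1,999.3202 → $1,999.32; Granite Annex 1,427.5302 → $1,427.53.

Ashcroft Greenway: $495.94 · Bellamy Overpass: $1,227.21 · Lower Bridge: $1,999.32 · Upper Pavilion: $700.00 · Central Reservoir: $550.00 · Granite Annex: $1,427.53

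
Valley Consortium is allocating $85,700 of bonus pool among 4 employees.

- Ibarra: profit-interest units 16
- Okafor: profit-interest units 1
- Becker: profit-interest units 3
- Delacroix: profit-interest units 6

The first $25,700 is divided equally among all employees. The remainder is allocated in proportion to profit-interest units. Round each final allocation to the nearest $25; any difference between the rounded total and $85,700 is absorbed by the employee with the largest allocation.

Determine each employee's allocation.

Ibarra: $43,350; Okafor: $8,725; Becker: $13,350; Delacroix: $20,275

$25,700 shared equally gives $6,425 per employee.
Remainder $60,000 by profit-interest units (total 26): Ibarra 36,923.08 → $36,925; Okafor 2,307.69 → $2,300; Becker 6,923.08 → $6,925; Delacroix 13,846.15 → $13,850.
Totals: Ibarra $6,425 + $36,925 = $43,350; Okafor $6,425 + $2,300 = $8,725; Becker $6,425 + $6,925 = $13,350; Delacroix $6,425 + $13,850 = $20,275.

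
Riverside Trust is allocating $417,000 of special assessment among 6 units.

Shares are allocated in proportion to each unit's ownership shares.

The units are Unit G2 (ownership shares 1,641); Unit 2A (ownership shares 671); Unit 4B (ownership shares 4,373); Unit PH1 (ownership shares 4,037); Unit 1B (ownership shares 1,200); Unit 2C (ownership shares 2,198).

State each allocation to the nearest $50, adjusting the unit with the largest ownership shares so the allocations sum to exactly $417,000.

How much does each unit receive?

Unit G2: $48,450 · Unit 2A: $19,800 · Unit 4B: $129,200 · Unit PH1: $119,200 · Unit 1B: $35,450 · Unit 2C: $64,900

Total ownership shares = 1,641 + 671 + 4,373 + 4,037 + 1,200 + 2,198 = 14,120.
Raw shares: Unit G2 48,462.96; Unit 2A 19,816.36; Unit 4B 129,145.96; Unit PH1 119,223.02; Unit 1B 35,439.09; Unit 2C 64,912.61.
After rounding ($50): Unit G2 $48,450; Unit 2A $19,800; Unit 4B $129,150; Unit PH1 $119,200; Unit 1B $35,450; Unit 2C $64,900. Sum = $416,950.
Difference $417,000 − $416,950 = +$50 applied to largest ownership shares (Unit 4B): Unit 4B becomes $129,200.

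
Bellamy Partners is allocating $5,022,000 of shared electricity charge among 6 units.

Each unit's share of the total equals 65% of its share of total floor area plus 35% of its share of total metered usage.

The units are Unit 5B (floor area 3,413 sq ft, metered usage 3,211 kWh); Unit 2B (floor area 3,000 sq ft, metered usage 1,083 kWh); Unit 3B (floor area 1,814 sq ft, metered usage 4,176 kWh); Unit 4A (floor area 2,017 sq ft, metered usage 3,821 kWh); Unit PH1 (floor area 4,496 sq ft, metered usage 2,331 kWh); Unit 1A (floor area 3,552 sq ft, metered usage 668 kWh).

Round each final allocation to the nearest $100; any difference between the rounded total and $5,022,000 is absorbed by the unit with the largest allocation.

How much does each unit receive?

Floor area total 18,292; metered usage total 15,290.
Composite weights (65% floor area + 35% metered usage): Unit 5B 0.1948; Unit 2B 0.1314; Unit 3B 0.1601; Unit 4A 0.1591; Unit PH1 0.2131; Unit 1A 0.1415.
Unrounded shares: Unit 5B 978,195.62; Unit 2B 659,864.15; Unit 3B 803,779.96; Unit 4A 799,196.42; Unit PH1 1,070,299.87; Unit 1A 710,663.98.
After rounding ($100): Unit 5B $978,200; Unit 2B $659,900; Unit 3B $803,800; Unit 4A $799,200; Unit PH1 $1,070,300; Unit 1A $710,700. Sum = $5,022,100.
Difference $5,022,000 − $5,022,100 = −$100 applied to largest allocation (Unit PH1): Unit PH1 becomes $1,070,200.

Unit 5B: $978,200 · Unit 2B: $659,900 · Unit 3B: $803,800 · Unit 4A: $799,200 · Unit PH1: $1,070,200 · Unit 1A: $710,700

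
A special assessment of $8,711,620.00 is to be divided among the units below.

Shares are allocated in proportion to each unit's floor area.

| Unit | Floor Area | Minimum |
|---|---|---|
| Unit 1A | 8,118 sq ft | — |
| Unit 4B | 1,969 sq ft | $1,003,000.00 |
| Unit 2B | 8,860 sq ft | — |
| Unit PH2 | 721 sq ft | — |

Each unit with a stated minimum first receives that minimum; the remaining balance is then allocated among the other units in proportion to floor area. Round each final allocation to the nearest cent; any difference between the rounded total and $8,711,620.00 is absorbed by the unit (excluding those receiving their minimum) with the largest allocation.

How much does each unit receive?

Unit 1A: $3,535,712.59 · Unit 4B: $1,003,000.00 · Unit 2B: $3,858,883.17 · Unit PH2: $314,024.24

Minimums first: Unit 4B $1,003,000.00. Balance $7,708,620.00.
Balance split over remaining floor area 17,699: Unit 1A 3,535,712.5917 → $3,535,712.59; Unit 2B 3,858,883.1685 → $3,858,883.17; Unit PH2 314,024.2398 → $314,024.24.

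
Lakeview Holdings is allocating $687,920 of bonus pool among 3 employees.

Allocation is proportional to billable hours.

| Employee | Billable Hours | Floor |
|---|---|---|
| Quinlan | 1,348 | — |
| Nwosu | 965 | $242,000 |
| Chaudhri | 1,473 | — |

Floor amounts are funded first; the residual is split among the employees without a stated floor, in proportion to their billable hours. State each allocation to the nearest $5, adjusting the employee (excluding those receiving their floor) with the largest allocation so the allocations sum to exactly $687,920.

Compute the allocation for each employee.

Fund the minimums — Nwosu $242,000. Remaining pool $445,920.
Remaining pool split over remaining billable hours 2,821: Quinlan 213,080.52 → $213,080; Chaudhri 232,839.48 → $232,840.

Quinlan: $213,080 · Nwosu: $242,000 · Chaudhri: $232,840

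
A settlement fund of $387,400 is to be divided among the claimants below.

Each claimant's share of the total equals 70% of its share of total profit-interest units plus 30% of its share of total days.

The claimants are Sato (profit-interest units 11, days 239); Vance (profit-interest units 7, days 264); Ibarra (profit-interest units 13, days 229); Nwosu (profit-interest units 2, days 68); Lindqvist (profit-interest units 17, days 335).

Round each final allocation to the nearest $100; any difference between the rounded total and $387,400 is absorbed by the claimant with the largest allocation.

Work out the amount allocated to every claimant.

Totals — profit-interest units 50, days 1,135.
Blended shares (70% profit-interest units + 30% days): Sato 0.2172; Vance 0.1678; Ibarra 0.2425; Nwosu 0.0460; Lindqvist 0.3265.
Pro-rata amounts: Sato 84,132.36; Vance 64,997.87; Ibarra 93,955.59; Nwosu 17,810.16; Lindqvist 126,504.02.
After rounding ($100): Sato $84,100; Vance $65,000; Ibarra $94,000; Nwosu $17,800; Lindqvist $126,500. Sum = $387,400.
Rounded total matches; no reconciliation needed.

Sato: $84,100 | Vance: $65,000 | Ibarra: $94,000 | Nwosu: $17,800 | Lindqvist: $126,500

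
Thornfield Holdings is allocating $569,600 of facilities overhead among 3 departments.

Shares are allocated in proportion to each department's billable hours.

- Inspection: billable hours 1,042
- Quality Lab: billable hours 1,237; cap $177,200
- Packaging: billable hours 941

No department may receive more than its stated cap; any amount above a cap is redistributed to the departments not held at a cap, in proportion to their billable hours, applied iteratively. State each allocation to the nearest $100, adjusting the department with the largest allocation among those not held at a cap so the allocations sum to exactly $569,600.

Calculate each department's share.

Inspection: $206,200 · Quality Lab: $177,200 · Packaging: $186,200

Sum of billable hours: 3,220.
Unconstrained shares: Inspection 184,323.98; Quality Lab 218,818.39; Packaging 166,457.64.
Cap binds for Quality Lab ($177,200); residual $392,400 reallocated over remaining billable hours 1,983.
Shares after redistribution: Inspection 206,193.04 → $206,200; Packaging 186,206.96 → $186,200.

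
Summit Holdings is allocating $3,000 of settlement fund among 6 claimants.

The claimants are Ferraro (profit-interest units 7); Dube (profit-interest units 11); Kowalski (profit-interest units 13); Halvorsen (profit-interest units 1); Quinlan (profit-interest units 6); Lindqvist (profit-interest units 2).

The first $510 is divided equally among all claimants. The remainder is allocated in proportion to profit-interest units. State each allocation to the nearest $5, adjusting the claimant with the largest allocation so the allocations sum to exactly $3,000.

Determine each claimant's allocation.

$510 shared equally gives $85 per claimant.
Remainder $2,490 by profit-interest units (total 40): Ferraro 435.75 → $435; Dube 684.75 → $685; Kowalski 809.25 → $810; Halvorsen 62.25 → $60; Quinlan 373.50 → $375; Lindqvist 124.50 → $125.
Totals: Ferraro $85 + $435 = $520; Dube $85 + $685 = $770; Kowalski $85 + $810 = $895; Halvorsen $85 + $60 = $145; Quinlan $85 + $375 = $460; Lindqvist $85 + $125 = $210.

Ferraro: $520 · Dube: $770 · Kowalski: $895 · Halvorsen: $145 · Quinlan: $460 · Lindqvist: $210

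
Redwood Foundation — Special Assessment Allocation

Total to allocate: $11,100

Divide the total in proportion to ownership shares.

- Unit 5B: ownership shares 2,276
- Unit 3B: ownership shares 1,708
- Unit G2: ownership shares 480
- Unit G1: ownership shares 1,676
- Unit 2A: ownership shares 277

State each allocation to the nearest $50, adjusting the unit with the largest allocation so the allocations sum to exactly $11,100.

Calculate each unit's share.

Unit 5B: $3,900 | Unit 3B: $2,950 | Unit G2: $850 | Unit G1: $2,900 | Unit 2A: $500

Ownership shares total: 6,417.
Unrounded shares: Unit 5B 2,276/6,417 × $11,100 = 3,936.98; Unit 3B 1,708/6,417 × $11,100 = 2,954.46; Unit G2 480/6,417 × $11,100 = 830.29; Unit G1 1,676/6,417 × $11,100 = 2,899.11; Unit 2A 277/6,417 × $11,100 = 479.15.
Rounded to nearest $50: Unit 5B $3,950; Unit 3B $2,950; Unit G2 $850; Unit G1 $2,900; Unit 2A $500. Sum = $11,150.
Difference $11,100 − $11,150 = −$50 applied to largest allocation (Unit 5B): Unit 5B becomes $3,900.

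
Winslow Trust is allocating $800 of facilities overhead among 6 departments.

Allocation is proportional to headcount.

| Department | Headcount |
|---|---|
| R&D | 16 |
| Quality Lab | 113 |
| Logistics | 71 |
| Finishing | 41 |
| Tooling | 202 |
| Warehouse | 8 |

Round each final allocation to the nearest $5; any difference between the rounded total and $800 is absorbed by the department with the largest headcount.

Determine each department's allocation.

Total headcount = 451.
Raw shares: R&D 16/451 × $800 = 28.38; Quality Lab 113/451 × $800 = 200.44; Logistics 71/451 × $800 = 125.94; Finishing 41/451 × $800 = 72.73; Tooling 202/451 × $800 = 358.31; Warehouse 8/451 × $800 = 14.19.
After rounding ($5): R&D $30; Quality Lab $200; Logistics $125; Finishing $75; Tooling $360; Warehouse $15. Sum = $805.
Difference $800 − $805 = −$5 applied to largest headcount (Tooling): Tooling becomes $355.

R&D: $30 | Quality Lab: $200 | Logistics: $125 | Finishing: $75 | Tooling: $355 | Warehouse: $15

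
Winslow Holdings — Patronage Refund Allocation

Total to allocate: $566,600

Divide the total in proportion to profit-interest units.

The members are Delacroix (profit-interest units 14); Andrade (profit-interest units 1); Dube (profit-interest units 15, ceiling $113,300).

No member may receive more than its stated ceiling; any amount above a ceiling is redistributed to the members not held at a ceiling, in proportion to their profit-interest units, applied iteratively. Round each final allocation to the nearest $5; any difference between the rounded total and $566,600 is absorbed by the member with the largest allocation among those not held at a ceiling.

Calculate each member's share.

Combined profit-interest units = 30.
Proportional shares (ignoring caps): Delacroix 264,413.33; Andrade 18,886.67; Dube 283,300.00.
Cap binds for Dube ($113,300); balance $453,300 reallocated over remaining profit-interest units 15.
Shares after redistribution: Delacroix 423,080.00 → $423,080; Andrade 30,220.00 → $30,220.

Delacroix: $423,080 · Andrade: $30,220 · Dube: $113,300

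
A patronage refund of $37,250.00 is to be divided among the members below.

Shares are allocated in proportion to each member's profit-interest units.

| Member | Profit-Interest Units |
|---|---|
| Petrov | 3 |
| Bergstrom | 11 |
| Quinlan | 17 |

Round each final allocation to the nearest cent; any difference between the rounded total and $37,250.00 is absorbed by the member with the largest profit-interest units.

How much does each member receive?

Petrov: $3,604.84 | Bergstrom: $13,217.74 | Quinlan: $20,427.42

Sum of profit-interest units: 3 + 11 + 17 = 31.
Proportional shares: Petrov 3,604.8387; Bergstrom 13,217.7419; Quinlan 20,427.4194.
Rounded to nearest cent: Petrov $3,604.84; Bergstrom $13,217.74; Quinlan $20,427.42. Sum = $37,250.00.
No rounding difference to absorb.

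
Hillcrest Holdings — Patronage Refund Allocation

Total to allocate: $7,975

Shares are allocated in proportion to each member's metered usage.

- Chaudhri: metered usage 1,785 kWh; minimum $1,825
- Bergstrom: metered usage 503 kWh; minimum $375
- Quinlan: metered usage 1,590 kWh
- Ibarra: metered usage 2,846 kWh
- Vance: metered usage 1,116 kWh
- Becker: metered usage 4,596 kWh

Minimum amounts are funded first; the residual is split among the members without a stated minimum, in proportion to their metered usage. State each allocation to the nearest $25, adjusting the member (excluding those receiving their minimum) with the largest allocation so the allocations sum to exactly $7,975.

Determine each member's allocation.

Chaudhri: $1,825 · Bergstrom: $375 · Quinlan: $900 · Ibarra: $1,625 · Vance: $625 · Becker: $2,625

Guaranteed amounts: Chaudhri $1,825; Bergstrom $375. Residual $5,775.
Residual split over remaining metered usage 10,148: Quinlan 904.83 → $900; Ibarra 1,619.59 → $1,625; Vance 635.09 → $625; Becker 2,615.48 → $2,625.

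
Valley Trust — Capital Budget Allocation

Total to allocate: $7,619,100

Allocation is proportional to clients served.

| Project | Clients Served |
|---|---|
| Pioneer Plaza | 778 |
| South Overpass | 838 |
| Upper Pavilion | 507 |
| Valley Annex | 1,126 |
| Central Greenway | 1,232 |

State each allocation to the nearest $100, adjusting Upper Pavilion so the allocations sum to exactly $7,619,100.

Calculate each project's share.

Sum of clients served: 4,481.
Raw shares: Pioneer Plaza 778/4,481 × $7,619,100 = 1,322,843.07; South Overpass 838/4,481 × $7,619,100 = 1,424,861.82; Upper Pavilion 507/4,481 × $7,619,100 = 862,058.40; Valley Annex 1,126/4,481 × $7,619,100 = 1,914,551.80; Central Greenway 1,232/4,481 × $7,619,100 = 2,094,784.91.
Rounded to nearest $100: Pioneer Plaza $1,322,800; South Overpass $1,424,900; Upper Pavilion $862,100; Valley Annex $1,914,600; Central Greenway $2,094,800. Sum = $7,619,200.
Difference $7,619,100 − $7,619,200 = −$100 applied to Upper Pavilion: Upper Pavilion becomes $862,000.

Pioneer Plaza: $1,322,800 · South Overpass: $1,424,900 · Upper Pavilion: $862,000 · Valley Annex: $1,914,600 · Central Greenway: $2,094,800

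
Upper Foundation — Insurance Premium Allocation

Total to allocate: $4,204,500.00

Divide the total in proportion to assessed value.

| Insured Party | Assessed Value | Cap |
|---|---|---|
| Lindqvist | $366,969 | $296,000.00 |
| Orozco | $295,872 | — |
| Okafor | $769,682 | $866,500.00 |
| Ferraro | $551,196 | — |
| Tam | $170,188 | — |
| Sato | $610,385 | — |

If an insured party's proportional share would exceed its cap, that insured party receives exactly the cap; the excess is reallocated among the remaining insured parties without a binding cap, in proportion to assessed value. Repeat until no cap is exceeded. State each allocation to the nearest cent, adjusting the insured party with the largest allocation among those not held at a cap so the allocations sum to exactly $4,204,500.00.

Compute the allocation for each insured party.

Lindqvist: $296,000.00 | Orozco: $552,973.67 | Okafor: $866,500.00 | Ferraro: $1,030,164.66 | Tam: $318,074.99 | Sato: $1,140,786.68

Combined assessed value = 2,764,292.
Unconstrained shares: Lindqvist 558,161.4245; Orozco 450,022.5823; Okafor 1,170,689.6265; Ferraro 838,371.4825; Tam 258,856.6787; Sato 928,398.2056.
Capped: Lindqvist ($296,000.00), Okafor ($866,500.00); remaining pool $3,042,000.00 reallocated over remaining assessed value 1,627,641.
Redistributed shares: Orozco 552,973.6742 → $552,973.67; Ferraro 1,030,164.6567 → $1,030,164.66; Tam 318,074.9907 → $318,074.99; Sato 1,140,786.6784 → $1,140,786.68.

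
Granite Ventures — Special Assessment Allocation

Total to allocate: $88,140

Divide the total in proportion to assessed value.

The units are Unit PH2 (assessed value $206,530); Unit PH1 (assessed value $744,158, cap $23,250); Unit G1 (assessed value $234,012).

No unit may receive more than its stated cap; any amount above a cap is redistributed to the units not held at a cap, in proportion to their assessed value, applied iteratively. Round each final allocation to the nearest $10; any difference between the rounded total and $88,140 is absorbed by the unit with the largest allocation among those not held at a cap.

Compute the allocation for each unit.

Total assessed value = 1,184,700.
Proportional shares (ignoring caps): Unit PH2 15,365.54; Unit PH1 55,364.30; Unit G1 17,410.16.
Capped: Unit PH1 ($23,250); balance $64,890 reallocated over remaining assessed value 440,542.
Redistributed shares: Unit PH2 30,421.01 → $30,420; Unit G1 34,468.99 → $34,470.

Unit PH2: $30,420 | Unit PH1: $23,250 | Unit G1: $34,470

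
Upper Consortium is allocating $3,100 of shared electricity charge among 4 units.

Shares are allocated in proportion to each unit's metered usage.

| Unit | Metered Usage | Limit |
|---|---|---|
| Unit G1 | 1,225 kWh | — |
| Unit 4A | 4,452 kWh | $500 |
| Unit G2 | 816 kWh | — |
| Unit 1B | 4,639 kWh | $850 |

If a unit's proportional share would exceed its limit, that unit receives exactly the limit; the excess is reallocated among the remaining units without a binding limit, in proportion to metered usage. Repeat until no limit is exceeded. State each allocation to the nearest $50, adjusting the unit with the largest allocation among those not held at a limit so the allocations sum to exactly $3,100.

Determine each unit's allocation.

Metered usage total: 11,132.
Unconstrained shares: Unit G1 341.13; Unit 4A 1,239.78; Unit G2 227.24; Unit 1B 1,291.85.
Held at cap: Unit 4A ($500), Unit 1B ($850); balance $1,750 reallocated over remaining metered usage 2,041.
Redistributed shares: Unit G1 1,050.34 → $1,050; Unit G2 699.66 → $700.

Unit G1: $1,050 | Unit 4A: $500 | Unit G2: $700 | Unit 1B: $850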